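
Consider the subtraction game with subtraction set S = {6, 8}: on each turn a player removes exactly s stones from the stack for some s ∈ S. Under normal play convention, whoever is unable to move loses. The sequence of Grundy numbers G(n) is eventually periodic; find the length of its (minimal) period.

G(0) = 0
G(1) = mex{} = 0
G(2) = mex{} = 0
G(3) = mex{} = 0
G(4) = mex{} = 0
G(5) = mex{} = 0
G(6) = mex{0} = 1
G(7) = mex{0} = 1
G(8) = mex{0,0} = 1
G(9) = mex{0,0} = 1
G(10) = mex{0,0} = 1
G(11) = mex{0,0} = 1
G(12) = mex{1,0} = 2
G(13) = mex{1,0} = 2
G(14) = mex{1,1} = 0
G(15) = mex{1,1} = 0
G(16) = mex{1,1} = 0
G(17) = mex{1,1} = 0
G(18) = mex{2,1} = 0
G(19) = mex{2,1} = 0
G(20) = mex{0,2} = 1
G(21) = mex{0,2} = 1
G(22) = mex{0,0} = 1
G(23) = mex{0,0} = 1
G(24) = mex{0,0} = 1
G(25) = mex{0,0} = 1
G(26) = mex{1,0} = 2
G(27) = mex{1,0} = 2
G(28) = mex{1,1} = 0
G(29) = mex{1,1} = 0
G(n+14) = G(n) holds for n = 0,…,7 (a full window of length max(S) = 8), so the sequence is purely periodic with period 14.

14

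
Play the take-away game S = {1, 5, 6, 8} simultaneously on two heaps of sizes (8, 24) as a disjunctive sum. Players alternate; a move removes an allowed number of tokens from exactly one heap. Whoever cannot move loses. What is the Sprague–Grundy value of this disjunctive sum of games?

2

All heaps use S = {1, 5, 6, 8}:
G(0) = 0
G(1) = mex{0} = 1
G(2) = mex{1} = 0
G(3) = mex{0} = 1
G(4) = mex{1} = 0
G(5) = mex{0,0} = 1
G(6) = mex{1,1,0} = 2
G(7) = mex{2,0,1} = 3
G(8) = mex{3,1,0,0} = 2
G(9) = mex{2,0,1,1} = 3
G(10) = mex{3,1,0,0} = 2
G(11) = mex{2,2,1,1} = 0
G(12) = mex{0,3,2,0} = 1
G(13) = mex{1,2,3,1} = 0
G(14) = mex{0,3,2,2} = 1
G(15) = mex{1,2,3,3} = 0
G(16) = mex{0,0,2,2} = 1
G(17) = mex{1,1,0,3} = 2
G(18) = mex{2,0,1,2} = 3
G(19) = mex{3,1,0,0} = 2
G(20) = mex{2,0,1,1} = 3
G(21) = mex{3,1,0,0} = 2
G(22) = mex{2,2,1,1} = 0
G(23) = mex{0,3,2,0} = 1
G(24) = mex{1,2,3,1} = 0
Heap A: G(8) = 2.
Heap B: G(24) = 0.
Combined Grundy value = 2 ⊕ 0 = 2.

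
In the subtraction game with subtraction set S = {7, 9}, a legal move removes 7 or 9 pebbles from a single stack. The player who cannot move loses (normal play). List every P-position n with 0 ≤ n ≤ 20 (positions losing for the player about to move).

G(0) = 0
G(1) = mex{} = 0
G(2) = mex{} = 0
G(3) = mex{} = 0
G(4) = mex{} = 0
G(5) = mex{} = 0
G(6) = mex{} = 0
G(7) = mex{0} = 1
G(8) = mex{0} = 1
G(9) = mex{0,0} = 1
G(10) = mex{0,0} = 1
G(11) = mex{0,0} = 1
G(12) = mex{0,0} = 1
G(13) = mex{0,0} = 1
G(14) = mex{1,0} = 2
G(15) = mex{1,0} = 2
G(16) = mex{1,1} = 0
G(17) = mex{1,1} = 0
G(18) = mex{1,1} = 0
G(19) = mex{1,1} = 0
G(20) = mex{1,1} = 0
P-positions are exactly the n with G(n) = 0.

0, 1, 2, 3, 4, 5, 6, 16, 17, 18, 19, 20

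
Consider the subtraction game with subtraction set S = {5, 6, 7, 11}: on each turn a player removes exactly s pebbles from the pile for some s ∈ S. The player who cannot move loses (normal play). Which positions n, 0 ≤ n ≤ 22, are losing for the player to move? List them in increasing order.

0, 1, 2, 3, 4, 16, 17, 18, 19, 20

n :  0  1  2  3  4  5  6  7  8  9 10 11 12 13 14 15 16 17 18 19 20 21 22
G :  0  0  0  0  0  1  1  1  1  1  2  2  2  2  2  3  0  0  0  0  0  1  1
P-positions are exactly the n with G(n) = 0.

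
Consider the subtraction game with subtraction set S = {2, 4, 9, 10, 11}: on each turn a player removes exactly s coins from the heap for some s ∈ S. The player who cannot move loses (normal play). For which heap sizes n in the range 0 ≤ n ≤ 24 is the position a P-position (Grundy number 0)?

0, 1, 6, 7, 13, 14, 19, 20

G(0) = 0
G(1) = mex{} = 0
G(2) = mex{0} = 1
G(3) = mex{0} = 1
G(4) = mex{1,0} = 2
G(5) = mex{1,0} = 2
G(6) = mex{2,1} = 0
G(7) = mex{2,1} = 0
G(8) = mex{0,2} = 1
G(9) = mex{0,2,0} = 1
G(10) = mex{1,0,0,0} = 2
G(11) = mex{1,0,1,0,0} = 2
G(12) = mex{2,1,1,1,0} = 3
G(13) = mex{2,1,2,1,1} = 0
G(14) = mex{3,2,2,2,1} = 0
G(15) = mex{0,2,0,2,2} = 1
G(16) = mex{0,3,0,0,2} = 1
G(17) = mex{1,0,1,0,0} = 2
G(18) = mex{1,0,1,1,0} = 2
G(19) = mex{2,1,2,1,1} = 0
G(20) = mex{2,1,2,2,1} = 0
G(21) = mex{0,2,3,2,2} = 1
G(22) = mex{0,2,0,3,2} = 1
G(23) = mex{1,0,0,0,3} = 2
G(24) = mex{1,0,1,0,0} = 2
P-positions are exactly the n with G(n) = 0.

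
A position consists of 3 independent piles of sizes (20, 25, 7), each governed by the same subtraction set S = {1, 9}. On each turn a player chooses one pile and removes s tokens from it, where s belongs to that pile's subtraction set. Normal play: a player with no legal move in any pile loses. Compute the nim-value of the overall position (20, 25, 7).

0

All piles use S = {1, 9}:
G(0) = 0
G(1) = mex{0} = 1
G(2) = mex{1} = 0
G(3) = mex{0} = 1
G(4) = mex{1} = 0
G(5) = mex{0} = 1
G(6) = mex{1} = 0
G(7) = mex{0} = 1
G(8) = mex{1} = 0
G(9) = mex{0,0} = 1
G(10) = mex{1,1} = 0
G(11) = mex{0,0} = 1
G(12) = mex{1,1} = 0
G(13) = mex{0,0} = 1
G(14) = mex{1,1} = 0
G(15) = mex{0,0} = 1
G(16) = mex{1,1} = 0
G(17) = mex{0,0} = 1
G(18) = mex{1,1} = 0
G(19) = mex{0,0} = 1
G(20) = mex{1,1} = 0
G(21) = mex{0,0} = 1
G(22) = mex{1,1} = 0
G(23) = mex{0,0} = 1
G(24) = mex{1,1} = 0
G(25) = mex{0,0} = 1
Pile A: G(20) = 0.
Pile B: G(25) = 1.
Pile C: G(7) = 1.
Combined Grundy value = 0 ⊕ 1 ⊕ 1 = 0.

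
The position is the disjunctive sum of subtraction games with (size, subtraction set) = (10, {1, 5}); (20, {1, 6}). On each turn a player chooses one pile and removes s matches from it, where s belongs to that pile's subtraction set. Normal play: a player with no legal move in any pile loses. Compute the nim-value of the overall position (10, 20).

2

Pile A, S = {1, 5}:
G(0) = 0
G(1) = mex{0} = 1
G(2) = mex{1} = 0
G(3) = mex{0} = 1
G(4) = mex{1} = 0
G(5) = mex{0,0} = 1
G(6) = mex{1,1} = 0
G(7) = mex{0,0} = 1
G(8) = mex{1,1} = 0
G(9) = mex{0,0} = 1
G(10) = mex{1,1} = 0
G_A(10) = 0.
Pile B, S = {1, 6}:
n :  0  1  2  3  4  5  6  7  8  9 10 11 12 13 14 15 16 17 18 19 20
G :  0  1  0  1  0  1  2  0  1  0  1  0  1  2  0  1  0  1  0  1  2
G_B(20) = 2.
Combined Grundy value = 0 ⊕ 2 = 2.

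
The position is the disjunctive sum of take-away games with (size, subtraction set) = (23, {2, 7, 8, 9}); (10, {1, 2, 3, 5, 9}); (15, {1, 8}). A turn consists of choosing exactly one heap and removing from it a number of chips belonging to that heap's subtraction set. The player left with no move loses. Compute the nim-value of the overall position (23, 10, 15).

0

Heap A, S = {2, 7, 8, 9}:
G(0) = 0
G(1) = mex{} = 0
G(2) = mex{0} = 1
G(3) = mex{0} = 1
G(4) = mex{1} = 0
G(5) = mex{1} = 0
G(6) = mex{0} = 1
G(7) = mex{0,0} = 1
G(8) = mex{1,0,0} = 2
G(9) = mex{1,1,0,0} = 2
G(10) = mex{2,1,1,0} = 3
G(11) = mex{2,0,1,1} = 3
G(12) = mex{3,0,0,1} = 2
G(13) = mex{3,1,0,0} = 2
G(14) = mex{2,1,1,0} = 3
G(15) = mex{2,2,1,1} = 0
G(16) = mex{3,2,2,1} = 0
G(17) = mex{0,3,2,2} = 1
G(18) = mex{0,3,3,2} = 1
G(19) = mex{1,2,3,3} = 0
G(20) = mex{1,2,2,3} = 0
G(21) = mex{0,3,2,2} = 1
G(22) = mex{0,0,3,2} = 1
G(23) = mex{1,0,0,3} = 2
G_A(23) = 2.
Heap B, S = {1, 2, 3, 5, 9}:
G(0) = 0
G(1) = mex{0} = 1
G(2) = mex{1,0} = 2
G(3) = mex{2,1,0} = 3
G(4) = mex{3,2,1} = 0
G(5) = mex{0,3,2,0} = 1
G(6) = mex{1,0,3,1} = 2
G(7) = mex{2,1,0,2} = 3
G(8) = mex{3,2,1,3} = 0
G(9) = mex{0,3,2,0,0} = 1
G(10) = mex{1,0,3,1,1} = 2
G_B(10) = 2.
Heap C, S = {1, 8}:
G(0) = 0
G(1) = mex{0} = 1
G(2) = mex{1} = 0
G(3) = mex{0} = 1
G(4) = mex{1} = 0
G(5) = mex{0} = 1
G(6) = mex{1} = 0
G(7) = mex{0} = 1
G(8) = mex{1,0} = 2
G(9) = mex{2,1} = 0
G(10) = mex{0,0} = 1
G(11) = mex{1,1} = 0
G(12) = mex{0,0} = 1
G(13) = mex{1,1} = 0
G(14) = mex{0,0} = 1
G(15) = mex{1,1} = 0
G_C(15) = 0.
Combined Grundy value = 2 ⊕ 2 ⊕ 0 = 0.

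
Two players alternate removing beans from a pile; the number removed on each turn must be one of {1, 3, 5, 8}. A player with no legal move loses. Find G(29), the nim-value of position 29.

1

n :  0  1  2  3  4  5  6  7  8  9 10 11 12 13 14 15 16 17 18 19 20 21 22 23 24 25 26 27 28 29
G :  0  1  0  1  0  1  0  1  2  3  2  3  2  0  1  0  1  0  1  0  1  2  3  2  3  2  0  1  0  1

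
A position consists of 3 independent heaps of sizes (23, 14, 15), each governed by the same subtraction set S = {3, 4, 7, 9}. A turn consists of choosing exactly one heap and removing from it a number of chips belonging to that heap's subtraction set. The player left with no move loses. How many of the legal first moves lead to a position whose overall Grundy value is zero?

All heaps use S = {3, 4, 7, 9}:
n :  0  1  2  3  4  5  6  7  8  9 10 11 12 13 14 15 16 17 18 19 20 21 22 23
G :  0  0  0  1  1  1  2  2  2  3  3  3  0  0  0  1  1  1  2  2  2  3  3  3
Heap A: G(23) = 3.
Heap B: G(14) = 0.
Heap C: G(15) = 1.
Combined Grundy value = 3 ⊕ 0 ⊕ 1 = 2.
A winning move leaves total XOR = 0, i.e. changes one component's Grundy value g to g ⊕ X where X is the current total.
Heap A: need g' = 3⊕2 = 1. Options: 23−3→G=2, 23−4→G=2, 23−7→G=1, 23−9→G=0. Hits: 1.
Heap B: need g' = 0⊕2 = 2. Options: 14−3→G=3, 14−4→G=3, 14−7→G=2, 14−9→G=1. Hits: 1.
Heap C: need g' = 1⊕2 = 3. Options: 15−3→G=0, 15−4→G=3, 15−7→G=2, 15−9→G=2. Hits: 1.

3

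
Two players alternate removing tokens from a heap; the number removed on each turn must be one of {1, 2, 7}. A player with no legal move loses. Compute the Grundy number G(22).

n :  0  1  2  3  4  5  6  7  8  9 10 11 12 13 14 15 16 17 18 19 20 21 22
G :  0  1  2  0  1  2  0  1  2  0  1  2  0  1  2  0  1  2  0  1  2  0  1

1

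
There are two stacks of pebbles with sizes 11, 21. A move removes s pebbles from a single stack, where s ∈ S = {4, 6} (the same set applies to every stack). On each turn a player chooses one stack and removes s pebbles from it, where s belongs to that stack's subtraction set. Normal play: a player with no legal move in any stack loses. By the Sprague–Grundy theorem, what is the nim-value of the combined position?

All stacks use S = {4, 6}:
n :  0  1  2  3  4  5  6  7  8  9 10 11 12 13 14 15 16 17 18 19 20 21
G :  0  0  0  0  1  1  1  1  2  2  0  0  0  0  1  1  1  1  2  2  0  0
Stack A: G(11) = 0.
Stack B: G(21) = 0.
Combined Grundy value = 0 ⊕ 0 = 0.

0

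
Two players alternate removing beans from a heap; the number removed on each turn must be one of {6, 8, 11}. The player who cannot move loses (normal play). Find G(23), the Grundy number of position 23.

G(0) = 0
G(1) = mex{} = 0
G(2) = mex{} = 0
G(3) = mex{} = 0
G(4) = mex{} = 0
G(5) = mex{} = 0
G(6) = mex{0} = 1
G(7) = mex{0} = 1
G(8) = mex{0,0} = 1
G(9) = mex{0,0} = 1
G(10) = mex{0,0} = 1
G(11) = mex{0,0,0} = 1
G(12) = mex{1,0,0} = 2
G(13) = mex{1,0,0} = 2
G(14) = mex{1,1,0} = 2
G(15) = mex{1,1,0} = 2
G(16) = mex{1,1,0} = 2
G(17) = mex{1,1,1} = 0
G(18) = mex{2,1,1} = 0
G(19) = mex{2,1,1} = 0
G(20) = mex{2,2,1} = 0
G(21) = mex{2,2,1} = 0
G(22) = mex{2,2,1} = 0
G(23) = mex{0,2,2} = 1

1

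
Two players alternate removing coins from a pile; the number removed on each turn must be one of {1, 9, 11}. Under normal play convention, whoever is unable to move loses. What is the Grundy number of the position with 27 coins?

n :  0  1  2  3  4  5  6  7  8  9 10 11 12 13 14 15 16 17 18 19 20 21 22 23 24 25 26 27
G :  0  1  0  1  0  1  0  1  0  1  0  1  0  1  0  1  0  1  0  1  0  1  0  1  0  1  0  1

1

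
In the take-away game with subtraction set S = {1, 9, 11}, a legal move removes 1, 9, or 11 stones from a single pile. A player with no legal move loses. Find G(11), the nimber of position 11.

1

n :  0  1  2  3  4  5  6  7  8  9 10 11
G :  0  1  0  1  0  1  0  1  0  1  0  1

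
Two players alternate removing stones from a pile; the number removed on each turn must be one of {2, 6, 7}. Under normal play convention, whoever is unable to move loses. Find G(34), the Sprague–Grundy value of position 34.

2

G(0) = 0
G(1) = mex{} = 0
G(2) = mex{0} = 1
G(3) = mex{0} = 1
G(4) = mex{1} = 0
G(5) = mex{1} = 0
G(6) = mex{0,0} = 1
G(7) = mex{0,0,0} = 1
G(8) = mex{1,1,0} = 2
G(9) = mex{1,1,1} = 0
G(10) = mex{2,0,1} = 3
G(11) = mex{0,0,0} = 1
G(12) = mex{3,1,0} = 2
G(13) = mex{1,1,1} = 0
G(14) = mex{2,2,1} = 0
G(15) = mex{0,0,2} = 1
G(16) = mex{0,3,0} = 1
G(17) = mex{1,1,3} = 0
G(18) = mex{1,2,1} = 0
G(19) = mex{0,0,2} = 1
G(20) = mex{0,0,0} = 1
G(21) = mex{1,1,0} = 2
G(22) = mex{1,1,1} = 0
G(23) = mex{2,0,1} = 3
G(24) = mex{0,0,0} = 1
G(25) = mex{3,1,0} = 2
G(26) = mex{1,1,1} = 0
G(27) = mex{2,2,1} = 0
G(28) = mex{0,0,2} = 1
G(29) = mex{0,3,0} = 1
G(30) = mex{1,1,3} = 0
G(31) = mex{1,2,1} = 0
G(32) = mex{0,0,2} = 1
G(33) = mex{0,0,0} = 1
G(34) = mex{1,1,0} = 2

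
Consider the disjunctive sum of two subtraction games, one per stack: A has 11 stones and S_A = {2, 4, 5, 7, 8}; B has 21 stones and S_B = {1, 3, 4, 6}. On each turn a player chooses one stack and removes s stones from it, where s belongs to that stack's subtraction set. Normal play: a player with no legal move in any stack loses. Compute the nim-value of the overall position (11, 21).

0

Stack A, S = {2, 4, 5, 7, 8}:
G(0) = 0
G(1) = mex{} = 0
G(2) = mex{0} = 1
G(3) = mex{0} = 1
G(4) = mex{1,0} = 2
G(5) = mex{1,0,0} = 2
G(6) = mex{2,1,0} = 3
G(7) = mex{2,1,1,0} = 3
G(8) = mex{3,2,1,0,0} = 4
G(9) = mex{3,2,2,1,0} = 4
G(10) = mex{4,3,2,1,1} = 0
G(11) = mex{4,3,3,2,1} = 0
G_A(11) = 0.
Stack B, S = {1, 3, 4, 6}:
G(0) = 0
G(1) = mex{0} = 1
G(2) = mex{1} = 0
G(3) = mex{0,0} = 1
G(4) = mex{1,1,0} = 2
G(5) = mex{2,0,1} = 3
G(6) = mex{3,1,0,0} = 2
G(7) = mex{2,2,1,1} = 0
G(8) = mex{0,3,2,0} = 1
G(9) = mex{1,2,3,1} = 0
G(10) = mex{0,0,2,2} = 1
G(11) = mex{1,1,0,3} = 2
G(12) = mex{2,0,1,2} = 3
G(13) = mex{3,1,0,0} = 2
G(14) = mex{2,2,1,1} = 0
G(15) = mex{0,3,2,0} = 1
G(16) = mex{1,2,3,1} = 0
G(17) = mex{0,0,2,2} = 1
G(18) = mex{1,1,0,3} = 2
G(19) = mex{2,0,1,2} = 3
G(20) = mex{3,1,0,0} = 2
G(21) = mex{2,2,1,1} = 0
G_B(21) = 0.
Combined Grundy value = 0 ⊕ 0 = 0.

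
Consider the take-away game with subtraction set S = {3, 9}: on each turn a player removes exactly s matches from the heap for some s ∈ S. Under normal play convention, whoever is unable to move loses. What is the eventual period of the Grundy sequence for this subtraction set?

G(0) = 0
G(1) = mex{} = 0
G(2) = mex{} = 0
G(3) = mex{0} = 1
G(4) = mex{0} = 1
G(5) = mex{0} = 1
G(6) = mex{1} = 0
G(7) = mex{1} = 0
G(8) = mex{1} = 0
G(9) = mex{0,0} = 1
G(10) = mex{0,0} = 1
G(11) = mex{0,0} = 1
G(12) = mex{1,1} = 0
G(13) = mex{1,1} = 0
G(14) = mex{1,1} = 0
G(15) = mex{0,0} = 1
G(16) = mex{0,0} = 1
G(n+6) = G(n) holds for n = 0,…,8 (a full window of length max(S) = 9), so the sequence is purely periodic with period 6.

6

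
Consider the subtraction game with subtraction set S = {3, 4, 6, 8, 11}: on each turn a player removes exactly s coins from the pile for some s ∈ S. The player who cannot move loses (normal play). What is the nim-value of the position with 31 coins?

1

G(0) = 0
G(1) = mex{} = 0
G(2) = mex{} = 0
G(3) = mex{0} = 1
G(4) = mex{0,0} = 1
G(5) = mex{0,0} = 1
G(6) = mex{1,0,0} = 2
G(7) = mex{1,1,0} = 2
G(8) = mex{1,1,0,0} = 2
G(9) = mex{2,1,1,0} = 3
G(10) = mex{2,2,1,0} = 3
G(11) = mex{2,2,1,1,0} = 3
G(12) = mex{3,2,2,1,0} = 4
G(13) = mex{3,3,2,1,0} = 4
G(14) = mex{3,3,2,2,1} = 0
G(15) = mex{4,3,3,2,1} = 0
G(16) = mex{4,4,3,2,1} = 0
G(17) = mex{0,4,3,3,2} = 1
G(18) = mex{0,0,4,3,2} = 1
G(19) = mex{0,0,4,3,2} = 1
G(20) = mex{1,0,0,4,3} = 2
G(21) = mex{1,1,0,4,3} = 2
G(22) = mex{1,1,0,0,3} = 2
G(23) = mex{2,1,1,0,4} = 3
G(24) = mex{2,2,1,0,4} = 3
G(25) = mex{2,2,1,1,0} = 3
G(26) = mex{3,2,2,1,0} = 4
G(27) = mex{3,3,2,1,0} = 4
G(28) = mex{3,3,2,2,1} = 0
G(29) = mex{4,3,3,2,1} = 0
G(30) = mex{4,4,3,2,1} = 0
G(31) = mex{0,4,3,3,2} = 1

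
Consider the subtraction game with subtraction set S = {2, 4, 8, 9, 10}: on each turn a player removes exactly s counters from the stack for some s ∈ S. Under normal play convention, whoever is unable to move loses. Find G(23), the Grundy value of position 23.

2

G(0) = 0
G(1) = mex{} = 0
G(2) = mex{0} = 1
G(3) = mex{0} = 1
G(4) = mex{1,0} = 2
G(5) = mex{1,0} = 2
G(6) = mex{2,1} = 0
G(7) = mex{2,1} = 0
G(8) = mex{0,2,0} = 1
G(9) = mex{0,2,0,0} = 1
G(10) = mex{1,0,1,0,0} = 2
G(11) = mex{1,0,1,1,0} = 2
G(12) = mex{2,1,2,1,1} = 0
G(13) = mex{2,1,2,2,1} = 0
G(14) = mex{0,2,0,2,2} = 1
G(15) = mex{0,2,0,0,2} = 1
G(16) = mex{1,0,1,0,0} = 2
G(17) = mex{1,0,1,1,0} = 2
G(18) = mex{2,1,2,1,1} = 0
G(19) = mex{2,1,2,2,1} = 0
G(20) = mex{0,2,0,2,2} = 1
G(21) = mex{0,2,0,0,2} = 1
G(22) = mex{1,0,1,0,0} = 2
G(23) = mex{1,0,1,1,0} = 2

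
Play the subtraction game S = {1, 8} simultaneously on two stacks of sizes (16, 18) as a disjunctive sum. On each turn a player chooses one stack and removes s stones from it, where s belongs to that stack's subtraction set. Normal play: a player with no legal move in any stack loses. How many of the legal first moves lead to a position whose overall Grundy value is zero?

All stacks use S = {1, 8}:
n :  0  1  2  3  4  5  6  7  8  9 10 11 12 13 14 15 16 17 18
G :  0  1  0  1  0  1  0  1  2  0  1  0  1  0  1  0  1  2  0
Stack A: G(16) = 1.
Stack B: G(18) = 0.
Combined Grundy value = 1 ⊕ 0 = 1.
A winning move leaves total XOR = 0, i.e. changes one component's Grundy value g to g ⊕ X where X is the current total.
Stack A: need g' = 1⊕1 = 0. Options: 16−1→G=0, 16−8→G=2. Hits: 1.
Stack B: need g' = 0⊕1 = 1. Options: 18−1→G=2, 18−8→G=1. Hits: 1.

2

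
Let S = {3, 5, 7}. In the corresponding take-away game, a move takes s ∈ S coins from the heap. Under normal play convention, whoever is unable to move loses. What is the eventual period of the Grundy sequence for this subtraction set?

n :  0  1  2  3  4  5  6  7  8  9 10 11 12 13 14 15 16 17 18 19 20 21
G :  0  0  0  1  1  1  2  2  2  3  0  0  0  1  1  1  2  2  2  3  0  0
G(n+10) = G(n) holds for n = 0,…,6 (a full window of length max(S) = 7), so the sequence is purely periodic with period 10.

10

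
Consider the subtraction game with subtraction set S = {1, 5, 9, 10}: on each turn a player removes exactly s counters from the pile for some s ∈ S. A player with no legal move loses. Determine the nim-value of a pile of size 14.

2

n :  0  1  2  3  4  5  6  7  8  9 10 11 12 13 14
G :  0  1  0  1  0  1  0  1  0  1  2  3  2  3  2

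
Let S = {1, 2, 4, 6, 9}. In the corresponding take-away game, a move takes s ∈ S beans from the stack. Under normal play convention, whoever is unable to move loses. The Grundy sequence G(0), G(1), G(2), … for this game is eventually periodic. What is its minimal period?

8

G(0) = 0
G(1) = mex{0} = 1
G(2) = mex{1,0} = 2
G(3) = mex{2,1} = 0
G(4) = mex{0,2,0} = 1
G(5) = mex{1,0,1} = 2
G(6) = mex{2,1,2,0} = 3
G(7) = mex{3,2,0,1} = 4
G(8) = mex{4,3,1,2} = 0
G(9) = mex{0,4,2,0,0} = 1
G(10) = mex{1,0,3,1,1} = 2
G(11) = mex{2,1,4,2,2} = 0
G(12) = mex{0,2,0,3,0} = 1
G(13) = mex{1,0,1,4,1} = 2
G(14) = mex{2,1,2,0,2} = 3
G(15) = mex{3,2,0,1,3} = 4
G(16) = mex{4,3,1,2,4} = 0
G(17) = mex{0,4,2,0,0} = 1
G(18) = mex{1,0,3,1,1} = 2
G(n+8) = G(n) holds for n = 0,…,8 (a full window of length max(S) = 9), so the sequence is purely periodic with period 8.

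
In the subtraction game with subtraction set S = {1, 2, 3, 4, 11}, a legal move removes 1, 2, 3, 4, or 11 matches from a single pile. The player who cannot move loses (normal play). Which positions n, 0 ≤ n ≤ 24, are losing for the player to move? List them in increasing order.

G(0) = 0
G(1) = mex{0} = 1
G(2) = mex{1,0} = 2
G(3) = mex{2,1,0} = 3
G(4) = mex{3,2,1,0} = 4
G(5) = mex{4,3,2,1} = 0
G(6) = mex{0,4,3,2} = 1
G(7) = mex{1,0,4,3} = 2
G(8) = mex{2,1,0,4} = 3
G(9) = mex{3,2,1,0} = 4
G(10) = mex{4,3,2,1} = 0
G(11) = mex{0,4,3,2,0} = 1
G(12) = mex{1,0,4,3,1} = 2
G(13) = mex{2,1,0,4,2} = 3
G(14) = mex{3,2,1,0,3} = 4
G(15) = mex{4,3,2,1,4} = 0
G(16) = mex{0,4,3,2,0} = 1
G(17) = mex{1,0,4,3,1} = 2
G(18) = mex{2,1,0,4,2} = 3
G(19) = mex{3,2,1,0,3} = 4
G(20) = mex{4,3,2,1,4} = 0
G(21) = mex{0,4,3,2,0} = 1
G(22) = mex{1,0,4,3,1} = 2
G(23) = mex{2,1,0,4,2} = 3
G(24) = mex{3,2,1,0,3} = 4
P-positions are exactly the n with G(n) = 0.

0, 5, 10, 15, 20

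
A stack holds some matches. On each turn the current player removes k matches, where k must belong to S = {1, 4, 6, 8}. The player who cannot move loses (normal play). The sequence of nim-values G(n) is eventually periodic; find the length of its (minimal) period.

G(0) = 0
G(1) = mex{0} = 1
G(2) = mex{1} = 0
G(3) = mex{0} = 1
G(4) = mex{1,0} = 2
G(5) = mex{2,1} = 0
G(6) = mex{0,0,0} = 1
G(7) = mex{1,1,1} = 0
G(8) = mex{0,2,0,0} = 1
G(9) = mex{1,0,1,1} = 2
G(10) = mex{2,1,2,0} = 3
G(11) = mex{3,0,0,1} = 2
G(12) = mex{2,1,1,2} = 0
G(13) = mex{0,2,0,0} = 1
G(14) = mex{1,3,1,1} = 0
G(15) = mex{0,2,2,0} = 1
G(16) = mex{1,0,3,1} = 2
G(17) = mex{2,1,2,2} = 0
G(18) = mex{0,0,0,3} = 1
G(19) = mex{1,1,1,2} = 0
G(20) = mex{0,2,0,0} = 1
G(21) = mex{1,0,1,1} = 2
G(22) = mex{2,1,2,0} = 3
G(23) = mex{3,0,0,1} = 2
G(24) = mex{2,1,1,2} = 0
G(25) = mex{0,2,0,0} = 1
G(n+12) = G(n) holds for n = 0,…,7 (a full window of length max(S) = 8), so the sequence is purely periodic with period 12.

12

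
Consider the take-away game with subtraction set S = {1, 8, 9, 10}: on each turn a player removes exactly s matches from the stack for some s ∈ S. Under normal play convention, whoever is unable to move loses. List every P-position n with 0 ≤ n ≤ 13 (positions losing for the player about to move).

0, 2, 4, 6

G(0) = 0
G(1) = mex{0} = 1
G(2) = mex{1} = 0
G(3) = mex{0} = 1
G(4) = mex{1} = 0
G(5) = mex{0} = 1
G(6) = mex{1} = 0
G(7) = mex{0} = 1
G(8) = mex{1,0} = 2
G(9) = mex{2,1,0} = 3
G(10) = mex{3,0,1,0} = 2
G(11) = mex{2,1,0,1} = 3
G(12) = mex{3,0,1,0} = 2
G(13) = mex{2,1,0,1} = 3
P-positions are exactly the n with G(n) = 0.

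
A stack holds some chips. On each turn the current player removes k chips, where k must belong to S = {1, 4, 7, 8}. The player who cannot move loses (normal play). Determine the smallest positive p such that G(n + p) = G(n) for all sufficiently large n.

25

G(0) = 0
G(1) = mex{0} = 1
G(2) = mex{1} = 0
G(3) = mex{0} = 1
G(4) = mex{1,0} = 2
G(5) = mex{2,1} = 0
G(6) = mex{0,0} = 1
G(7) = mex{1,1,0} = 2
G(8) = mex{2,2,1,0} = 3
G(9) = mex{3,0,0,1} = 2
G(10) = mex{2,1,1,0} = 3
G(11) = mex{3,2,2,1} = 0
G(12) = mex{0,3,0,2} = 1
G(13) = mex{1,2,1,0} = 3
G(14) = mex{3,3,2,1} = 0
G(15) = mex{0,0,3,2} = 1
G(16) = mex{1,1,2,3} = 0
G(17) = mex{0,3,3,2} = 1
G(18) = mex{1,0,0,3} = 2
G(19) = mex{2,1,1,0} = 3
G(20) = mex{3,0,3,1} = 2
G(21) = mex{2,1,0,3} = 4
G(22) = mex{4,2,1,0} = 3
G(23) = mex{3,3,0,1} = 2
G(24) = mex{2,2,1,0} = 3
G(25) = mex{3,4,2,1} = 0
G(26) = mex{0,3,3,2} = 1
G(27) = mex{1,2,2,3} = 0
G(28) = mex{0,3,4,2} = 1
G(29) = mex{1,0,3,4} = 2
G(30) = mex{2,1,2,3} = 0
G(31) = mex{0,0,3,2} = 1
G(32) = mex{1,1,0,3} = 2
G(33) = mex{2,2,1,0} = 3
G(34) = mex{3,0,0,1} = 2
G(35) = mex{2,1,1,0} = 3
G(36) = mex{3,2,2,1} = 0
G(37) = mex{0,3,0,2} = 1
G(38) = mex{1,2,1,0} = 3
G(39) = mex{3,3,2,1} = 0
G(40) = mex{0,0,3,2} = 1
G(41) = mex{1,1,2,3} = 0
G(42) = mex{0,3,3,2} = 1
G(43) = mex{1,0,0,3} = 2
G(44) = mex{2,1,1,0} = 3
G(45) = mex{3,0,3,1} = 2
G(46) = mex{2,1,0,3} = 4
G(47) = mex{4,2,1,0} = 3
G(48) = mex{3,3,0,1} = 2
G(49) = mex{2,2,1,0} = 3
G(50) = mex{3,4,2,1} = 0
G(51) = mex{0,3,3,2} = 1
G(n+25) = G(n) holds for n = 0,…,7 (a full window of length max(S) = 8), so the sequence is purely periodic with period 25.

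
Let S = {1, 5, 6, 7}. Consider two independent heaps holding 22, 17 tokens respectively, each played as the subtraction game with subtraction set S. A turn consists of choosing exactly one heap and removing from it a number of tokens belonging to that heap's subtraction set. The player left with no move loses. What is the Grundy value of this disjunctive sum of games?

3

All heaps use S = {1, 5, 6, 7}:
G(0) = 0
G(1) = mex{0} = 1
G(2) = mex{1} = 0
G(3) = mex{0} = 1
G(4) = mex{1} = 0
G(5) = mex{0,0} = 1
G(6) = mex{1,1,0} = 2
G(7) = mex{2,0,1,0} = 3
G(8) = mex{3,1,0,1} = 2
G(9) = mex{2,0,1,0} = 3
G(10) = mex{3,1,0,1} = 2
G(11) = mex{2,2,1,0} = 3
G(12) = mex{3,3,2,1} = 0
G(13) = mex{0,2,3,2} = 1
G(14) = mex{1,3,2,3} = 0
G(15) = mex{0,2,3,2} = 1
G(16) = mex{1,3,2,3} = 0
G(17) = mex{0,0,3,2} = 1
G(18) = mex{1,1,0,3} = 2
G(19) = mex{2,0,1,0} = 3
G(20) = mex{3,1,0,1} = 2
G(21) = mex{2,0,1,0} = 3
G(22) = mex{3,1,0,1} = 2
Heap A: G(22) = 2.
Heap B: G(17) = 1.
Combined Grundy value = 2 ⊕ 1 = 3.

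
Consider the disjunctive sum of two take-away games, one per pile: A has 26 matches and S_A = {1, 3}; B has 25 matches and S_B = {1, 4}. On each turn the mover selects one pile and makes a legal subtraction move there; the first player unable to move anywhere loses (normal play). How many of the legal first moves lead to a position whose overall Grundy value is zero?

0

Pile A, S = {1, 3}:
G(0) = 0
G(1) = mex{0} = 1
G(2) = mex{1} = 0
G(3) = mex{0,0} = 1
G(4) = mex{1,1} = 0
G(5) = mex{0,0} = 1
G(6) = mex{1,1} = 0
G(7) = mex{0,0} = 1
G(8) = mex{1,1} = 0
G(9) = mex{0,0} = 1
G(10) = mex{1,1} = 0
G(11) = mex{0,0} = 1
G(12) = mex{1,1} = 0
G(13) = mex{0,0} = 1
G(14) = mex{1,1} = 0
G(15) = mex{0,0} = 1
G(16) = mex{1,1} = 0
G(17) = mex{0,0} = 1
G(18) = mex{1,1} = 0
G(19) = mex{0,0} = 1
G(20) = mex{1,1} = 0
G(21) = mex{0,0} = 1
G(22) = mex{1,1} = 0
G(23) = mex{0,0} = 1
G(24) = mex{1,1} = 0
G(25) = mex{0,0} = 1
G(26) = mex{1,1} = 0
G_A(26) = 0.
Pile B, S = {1, 4}:
G(0) = 0
G(1) = mex{0} = 1
G(2) = mex{1} = 0
G(3) = mex{0} = 1
G(4) = mex{1,0} = 2
G(5) = mex{2,1} = 0
G(6) = mex{0,0} = 1
G(7) = mex{1,1} = 0
G(8) = mex{0,2} = 1
G(9) = mex{1,0} = 2
G(10) = mex{2,1} = 0
G(11) = mex{0,0} = 1
G(12) = mex{1,1} = 0
G(13) = mex{0,2} = 1
G(14) = mex{1,0} = 2
G(15) = mex{2,1} = 0
G(16) = mex{0,0} = 1
G(17) = mex{1,1} = 0
G(18) = mex{0,2} = 1
G(19) = mex{1,0} = 2
G(20) = mex{2,1} = 0
G(21) = mex{0,0} = 1
G(22) = mex{1,1} = 0
G(23) = mex{0,2} = 1
G(24) = mex{1,0} = 2
G(25) = mex{2,1} = 0
G_B(25) = 0.
Combined Grundy value = 0 ⊕ 0 = 0.
A winning move leaves total XOR = 0, i.e. changes one component's Grundy value g to g ⊕ X where X is the current total.
Pile A: target g' = 0⊕0 = 0, but every legal move changes the Grundy value (mex property), so 0 moves.
Pile B: target g' = 0⊕0 = 0, but every legal move changes the Grundy value (mex property), so 0 moves.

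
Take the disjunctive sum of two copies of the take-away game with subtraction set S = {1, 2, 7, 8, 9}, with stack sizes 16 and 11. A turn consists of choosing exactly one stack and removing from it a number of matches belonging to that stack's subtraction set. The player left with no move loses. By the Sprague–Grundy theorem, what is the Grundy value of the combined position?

All stacks use S = {1, 2, 7, 8, 9}:
G(0) = 0
G(1) = mex{0} = 1
G(2) = mex{1,0} = 2
G(3) = mex{2,1} = 0
G(4) = mex{0,2} = 1
G(5) = mex{1,0} = 2
G(6) = mex{2,1} = 0
G(7) = mex{0,2,0} = 1
G(8) = mex{1,0,1,0} = 2
G(9) = mex{2,1,2,1,0} = 3
G(10) = mex{3,2,0,2,1} = 4
G(11) = mex{4,3,1,0,2} = 5
G(12) = mex{5,4,2,1,0} = 3
G(13) = mex{3,5,0,2,1} = 4
G(14) = mex{4,3,1,0,2} = 5
G(15) = mex{5,4,2,1,0} = 3
G(16) = mex{3,5,3,2,1} = 0
Stack A: G(16) = 0.
Stack B: G(11) = 5.
Combined Grundy value = 0 ⊕ 5 = 5.

5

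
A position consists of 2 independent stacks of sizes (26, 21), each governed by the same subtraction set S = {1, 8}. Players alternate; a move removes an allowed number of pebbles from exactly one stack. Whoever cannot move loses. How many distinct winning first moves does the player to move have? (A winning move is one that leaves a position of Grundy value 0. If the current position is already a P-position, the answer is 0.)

All stacks use S = {1, 8}:
G(0) = 0
G(1) = mex{0} = 1
G(2) = mex{1} = 0
G(3) = mex{0} = 1
G(4) = mex{1} = 0
G(5) = mex{0} = 1
G(6) = mex{1} = 0
G(7) = mex{0} = 1
G(8) = mex{1,0} = 2
G(9) = mex{2,1} = 0
G(10) = mex{0,0} = 1
G(11) = mex{1,1} = 0
G(12) = mex{0,0} = 1
G(13) = mex{1,1} = 0
G(14) = mex{0,0} = 1
G(15) = mex{1,1} = 0
G(16) = mex{0,2} = 1
G(17) = mex{1,0} = 2
G(18) = mex{2,1} = 0
G(19) = mex{0,0} = 1
G(20) = mex{1,1} = 0
G(21) = mex{0,0} = 1
G(22) = mex{1,1} = 0
G(23) = mex{0,0} = 1
G(24) = mex{1,1} = 0
G(25) = mex{0,2} = 1
G(26) = mex{1,0} = 2
Stack A: G(26) = 2.
Stack B: G(21) = 1.
Combined Grundy value = 2 ⊕ 1 = 3.
A winning move leaves total XOR = 0, i.e. changes one component's Grundy value g to g ⊕ X where X is the current total.
Stack A: need g' = 2⊕3 = 1. Options: 26−1→G=1, 26−8→G=0. Hits: 1.
Stack B: need g' = 1⊕3 = 2. Options: 21−1→G=0, 21−8→G=0. Hits: 0.

1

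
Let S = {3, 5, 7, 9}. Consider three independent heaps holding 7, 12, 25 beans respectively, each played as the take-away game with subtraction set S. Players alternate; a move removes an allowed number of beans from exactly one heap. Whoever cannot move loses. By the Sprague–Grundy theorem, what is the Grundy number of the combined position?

All heaps use S = {3, 5, 7, 9}:
n :  0  1  2  3  4  5  6  7  8  9 10 11 12 13 14 15 16 17 18 19 20 21 22 23 24 25
G :  0  0  0  1  1  1  2  2  2  3  3  3  0  0  0  1  1  1  2  2  2  3  3  3  0  0
Heap A: G(7) = 2.
Heap B: G(12) = 0.
Heap C: G(25) = 0.
Combined Grundy value = 2 ⊕ 0 ⊕ 0 = 2.

2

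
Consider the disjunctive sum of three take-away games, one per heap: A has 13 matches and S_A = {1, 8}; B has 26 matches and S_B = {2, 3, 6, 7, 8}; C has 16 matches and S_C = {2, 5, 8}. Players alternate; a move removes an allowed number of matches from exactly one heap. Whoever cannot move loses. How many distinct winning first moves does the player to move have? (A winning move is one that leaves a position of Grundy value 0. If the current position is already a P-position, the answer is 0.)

Heap A, S = {1, 8}:
G(0) = 0
G(1) = mex{0} = 1
G(2) = mex{1} = 0
G(3) = mex{0} = 1
G(4) = mex{1} = 0
G(5) = mex{0} = 1
G(6) = mex{1} = 0
G(7) = mex{0} = 1
G(8) = mex{1,0} = 2
G(9) = mex{2,1} = 0
G(10) = mex{0,0} = 1
G(11) = mex{1,1} = 0
G(12) = mex{0,0} = 1
G(13) = mex{1,1} = 0
G_A(13) = 0.
Heap B, S = {2, 3, 6, 7, 8}:
G(0) = 0
G(1) = mex{} = 0
G(2) = mex{0} = 1
G(3) = mex{0,0} = 1
G(4) = mex{1,0} = 2
G(5) = mex{1,1} = 0
G(6) = mex{2,1,0} = 3
G(7) = mex{0,2,0,0} = 1
G(8) = mex{3,0,1,0,0} = 2
G(9) = mex{1,3,1,1,0} = 2
G(10) = mex{2,1,2,1,1} = 0
G(11) = mex{2,2,0,2,1} = 3
G(12) = mex{0,2,3,0,2} = 1
G(13) = mex{3,0,1,3,0} = 2
G(14) = mex{1,3,2,1,3} = 0
G(15) = mex{2,1,2,2,1} = 0
G(16) = mex{0,2,0,2,2} = 1
G(17) = mex{0,0,3,0,2} = 1
G(18) = mex{1,0,1,3,0} = 2
G(19) = mex{1,1,2,1,3} = 0
G(20) = mex{2,1,0,2,1} = 3
G(21) = mex{0,2,0,0,2} = 1
G(22) = mex{3,0,1,0,0} = 2
G(23) = mex{1,3,1,1,0} = 2
G(24) = mex{2,1,2,1,1} = 0
G(25) = mex{2,2,0,2,1} = 3
G(26) = mex{0,2,3,0,2} = 1
G_B(26) = 1.
Heap C, S = {2, 5, 8}:
G(0) = 0
G(1) = mex{} = 0
G(2) = mex{0} = 1
G(3) = mex{0} = 1
G(4) = mex{1} = 0
G(5) = mex{1,0} = 2
G(6) = mex{0,0} = 1
G(7) = mex{2,1} = 0
G(8) = mex{1,1,0} = 2
G(9) = mex{0,0,0} = 1
G(10) = mex{2,2,1} = 0
G(11) = mex{1,1,1} = 0
G(12) = mex{0,0,0} = 1
G(13) = mex{0,2,2} = 1
G(14) = mex{1,1,1} = 0
G(15) = mex{1,0,0} = 2
G(16) = mex{0,0,2} = 1
G_C(16) = 1.
Combined Grundy value = 0 ⊕ 1 ⊕ 1 = 0.
A winning move leaves total XOR = 0, i.e. changes one component's Grundy value g to g ⊕ X where X is the current total.
Heap A: target g' = 0⊕0 = 0, but every legal move changes the Grundy value (mex property), so 0 moves.
Heap B: target g' = 1⊕0 = 1, but every legal move changes the Grundy value (mex property), so 0 moves.
Heap C: target g' = 1⊕0 = 1, but every legal move changes the Grundy value (mex property), so 0 moves.

0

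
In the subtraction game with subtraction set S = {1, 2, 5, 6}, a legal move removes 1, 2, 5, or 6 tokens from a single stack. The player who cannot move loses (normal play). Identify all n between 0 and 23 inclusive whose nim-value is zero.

0, 3, 7, 10, 14, 17, 21

G(0) = 0
G(1) = mex{0} = 1
G(2) = mex{1,0} = 2
G(3) = mex{2,1} = 0
G(4) = mex{0,2} = 1
G(5) = mex{1,0,0} = 2
G(6) = mex{2,1,1,0} = 3
G(7) = mex{3,2,2,1} = 0
G(8) = mex{0,3,0,2} = 1
G(9) = mex{1,0,1,0} = 2
G(10) = mex{2,1,2,1} = 0
G(11) = mex{0,2,3,2} = 1
G(12) = mex{1,0,0,3} = 2
G(13) = mex{2,1,1,0} = 3
G(14) = mex{3,2,2,1} = 0
G(15) = mex{0,3,0,2} = 1
G(16) = mex{1,0,1,0} = 2
G(17) = mex{2,1,2,1} = 0
G(18) = mex{0,2,3,2} = 1
G(19) = mex{1,0,0,3} = 2
G(20) = mex{2,1,1,0} = 3
G(21) = mex{3,2,2,1} = 0
G(22) = mex{0,3,0,2} = 1
G(23) = mex{1,0,1,0} = 2
P-positions are exactly the n with G(n) = 0.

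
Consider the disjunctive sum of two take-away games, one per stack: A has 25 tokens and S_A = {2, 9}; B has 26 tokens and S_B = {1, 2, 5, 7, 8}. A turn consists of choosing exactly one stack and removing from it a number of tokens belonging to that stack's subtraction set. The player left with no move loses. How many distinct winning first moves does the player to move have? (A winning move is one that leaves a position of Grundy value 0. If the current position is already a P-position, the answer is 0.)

2

Stack A, S = {2, 9}:
n :  0  1  2  3  4  5  6  7  8  9 10 11 12 13 14 15 16 17 18 19 20 21 22 23 24 25
G :  0  0  1  1  0  0  1  1  0  2  1  0  0  1  1  0  0  1  1  0  2  1  0  0  1  1
G_A(25) = 1.
Stack B, S = {1, 2, 5, 7, 8}:
n :  0  1  2  3  4  5  6  7  8  9 10 11 12 13 14 15 16 17 18 19 20 21 22 23 24 25 26
G :  0  1  2  0  1  2  0  1  2  0  1  2  0  1  2  0  1  2  0  1  2  0  1  2  0  1  2
G_B(26) = 2.
Combined Grundy value = 1 ⊕ 2 = 3.
A winning move leaves total XOR = 0, i.e. changes one component's Grundy value g to g ⊕ X where X is the current total.
Stack A: need g' = 1⊕3 = 2. Options: 25−2→G=0, 25−9→G=0. Hits: 0.
Stack B: need g' = 2⊕3 = 1. Options: 26−1→G=1, 26−2→G=0, 26−5→G=0, 26−7→G=1, 26−8→G=0. Hits: 2.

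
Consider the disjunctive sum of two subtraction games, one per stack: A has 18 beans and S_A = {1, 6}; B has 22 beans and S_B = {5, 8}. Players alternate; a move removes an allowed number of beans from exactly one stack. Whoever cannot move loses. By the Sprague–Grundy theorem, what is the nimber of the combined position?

Stack A, S = {1, 6}:
n :  0  1  2  3  4  5  6  7  8  9 10 11 12 13 14 15 16 17 18
G :  0  1  0  1  0  1  2  0  1  0  1  0  1  2  0  1  0  1  0
G_A(18) = 0.
Stack B, S = {5, 8}:
n :  0  1  2  3  4  5  6  7  8  9 10 11 12 13 14 15 16 17 18 19 20 21 22
G :  0  0  0  0  0  1  1  1  1  1  2  2  2  0  0  0  0  0  1  1  1  1  1
G_B(22) = 1.
Combined Grundy value = 0 ⊕ 1 = 1.

1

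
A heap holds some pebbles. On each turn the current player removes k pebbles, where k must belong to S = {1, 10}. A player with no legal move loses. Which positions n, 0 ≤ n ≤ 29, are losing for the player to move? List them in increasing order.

0, 2, 4, 6, 8, 11, 13, 15, 17, 19, 22, 24, 26, 28

G(0) = 0
G(1) = mex{0} = 1
G(2) = mex{1} = 0
G(3) = mex{0} = 1
G(4) = mex{1} = 0
G(5) = mex{0} = 1
G(6) = mex{1} = 0
G(7) = mex{0} = 1
G(8) = mex{1} = 0
G(9) = mex{0} = 1
G(10) = mex{1,0} = 2
G(11) = mex{2,1} = 0
G(12) = mex{0,0} = 1
G(13) = mex{1,1} = 0
G(14) = mex{0,0} = 1
G(15) = mex{1,1} = 0
G(16) = mex{0,0} = 1
G(17) = mex{1,1} = 0
G(18) = mex{0,0} = 1
G(19) = mex{1,1} = 0
G(20) = mex{0,2} = 1
G(21) = mex{1,0} = 2
G(22) = mex{2,1} = 0
G(23) = mex{0,0} = 1
G(24) = mex{1,1} = 0
G(25) = mex{0,0} = 1
G(26) = mex{1,1} = 0
G(27) = mex{0,0} = 1
G(28) = mex{1,1} = 0
G(29) = mex{0,0} = 1
P-positions are exactly the n with G(n) = 0.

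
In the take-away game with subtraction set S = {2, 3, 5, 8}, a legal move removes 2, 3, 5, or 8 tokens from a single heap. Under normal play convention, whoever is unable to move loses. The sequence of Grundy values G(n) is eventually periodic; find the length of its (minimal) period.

17

G(0) = 0
G(1) = mex{} = 0
G(2) = mex{0} = 1
G(3) = mex{0,0} = 1
G(4) = mex{1,0} = 2
G(5) = mex{1,1,0} = 2
G(6) = mex{2,1,0} = 3
G(7) = mex{2,2,1} = 0
G(8) = mex{3,2,1,0} = 4
G(9) = mex{0,3,2,0} = 1
G(10) = mex{4,0,2,1} = 3
G(11) = mex{1,4,3,1} = 0
G(12) = mex{3,1,0,2} = 4
G(13) = mex{0,3,4,2} = 1
G(14) = mex{4,0,1,3} = 2
G(15) = mex{1,4,3,0} = 2
G(16) = mex{2,1,0,4} = 3
G(17) = mex{2,2,4,1} = 0
G(18) = mex{3,2,1,3} = 0
G(19) = mex{0,3,2,0} = 1
G(20) = mex{0,0,2,4} = 1
G(21) = mex{1,0,3,1} = 2
G(22) = mex{1,1,0,2} = 3
G(23) = mex{2,1,0,2} = 3
G(24) = mex{3,2,1,3} = 0
G(25) = mex{3,3,1,0} = 2
G(26) = mex{0,3,2,0} = 1
G(27) = mex{2,0,3,1} = 4
G(28) = mex{1,2,3,1} = 0
G(29) = mex{4,1,0,2} = 3
G(30) = mex{0,4,2,3} = 1
G(31) = mex{3,0,1,3} = 2
G(32) = mex{1,3,4,0} = 2
G(33) = mex{2,1,0,2} = 3
G(34) = mex{2,2,3,1} = 0
G(35) = mex{3,2,1,4} = 0
G(36) = mex{0,3,2,0} = 1
G(37) = mex{0,0,2,3} = 1
G(38) = mex{1,0,3,1} = 2
G(39) = mex{1,1,0,2} = 3
G(40) = mex{2,1,0,2} = 3
G(41) = mex{3,2,1,3} = 0
G(42) = mex{3,3,1,0} = 2
G(43) = mex{0,3,2,0} = 1
G(44) = mex{2,0,3,1} = 4
G(45) = mex{1,2,3,1} = 0
G(46) = mex{4,1,0,2} = 3
G(47) = mex{0,4,2,3} = 1
G(48) = mex{3,0,1,3} = 2
From n = 13 onward G(n+17) = G(n); since this holds over max(S) = 8 consecutive positions the period is 17 (pre-period 13).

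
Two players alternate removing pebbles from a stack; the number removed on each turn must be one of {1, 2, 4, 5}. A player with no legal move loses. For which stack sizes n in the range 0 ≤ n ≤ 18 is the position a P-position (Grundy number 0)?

0, 3, 6, 9, 12, 15, 18

n :  0  1  2  3  4  5  6  7  8  9 10 11 12 13 14 15 16 17 18
G :  0  1  2  0  1  2  0  1  2  0  1  2  0  1  2  0  1  2  0
P-positions are exactly the n with G(n) = 0.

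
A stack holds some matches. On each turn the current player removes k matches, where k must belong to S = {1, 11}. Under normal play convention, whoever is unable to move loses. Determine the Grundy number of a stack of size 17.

G(0) = 0
G(1) = mex{0} = 1
G(2) = mex{1} = 0
G(3) = mex{0} = 1
G(4) = mex{1} = 0
G(5) = mex{0} = 1
G(6) = mex{1} = 0
G(7) = mex{0} = 1
G(8) = mex{1} = 0
G(9) = mex{0} = 1
G(10) = mex{1} = 0
G(11) = mex{0,0} = 1
G(12) = mex{1,1} = 0
G(13) = mex{0,0} = 1
G(14) = mex{1,1} = 0
G(15) = mex{0,0} = 1
G(16) = mex{1,1} = 0
G(17) = mex{0,0} = 1

1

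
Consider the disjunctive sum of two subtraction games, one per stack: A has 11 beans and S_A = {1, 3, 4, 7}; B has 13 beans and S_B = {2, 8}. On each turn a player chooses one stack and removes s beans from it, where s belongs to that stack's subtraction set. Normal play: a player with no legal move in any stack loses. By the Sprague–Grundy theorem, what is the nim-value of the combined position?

0

Stack A, S = {1, 3, 4, 7}:
n :  0  1  2  3  4  5  6  7  8  9 10 11
G :  0  1  0  1  2  3  2  3  0  1  0  1
G_A(11) = 1.
Stack B, S = {2, 8}:
G(0) = 0
G(1) = mex{} = 0
G(2) = mex{0} = 1
G(3) = mex{0} = 1
G(4) = mex{1} = 0
G(5) = mex{1} = 0
G(6) = mex{0} = 1
G(7) = mex{0} = 1
G(8) = mex{1,0} = 2
G(9) = mex{1,0} = 2
G(10) = mex{2,1} = 0
G(11) = mex{2,1} = 0
G(12) = mex{0,0} = 1
G(13) = mex{0,0} = 1
G_B(13) = 1.
Combined Grundy value = 1 ⊕ 1 = 0.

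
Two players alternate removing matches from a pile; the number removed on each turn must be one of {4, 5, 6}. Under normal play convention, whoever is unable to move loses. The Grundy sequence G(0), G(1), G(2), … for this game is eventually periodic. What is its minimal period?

10

n :  0  1  2  3  4  5  6  7  8  9 10 11 12 13 14 15 16 17 18 19 20 21
G :  0  0  0  0  1  1  1  1  2  2  0  0  0  0  1  1  1  1  2  2  0  0
G(n+10) = G(n) holds for n = 0,…,5 (a full window of length max(S) = 6), so the sequence is purely periodic with period 10.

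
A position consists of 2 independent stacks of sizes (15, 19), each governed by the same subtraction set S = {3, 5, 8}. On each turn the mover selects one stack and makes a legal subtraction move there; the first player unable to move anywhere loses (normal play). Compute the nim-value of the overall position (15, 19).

All stacks use S = {3, 5, 8}:
G(0) = 0
G(1) = mex{} = 0
G(2) = mex{} = 0
G(3) = mex{0} = 1
G(4) = mex{0} = 1
G(5) = mex{0,0} = 1
G(6) = mex{1,0} = 2
G(7) = mex{1,0} = 2
G(8) = mex{1,1,0} = 2
G(9) = mex{2,1,0} = 3
G(10) = mex{2,1,0} = 3
G(11) = mex{2,2,1} = 0
G(12) = mex{3,2,1} = 0
G(13) = mex{3,2,1} = 0
G(14) = mex{0,3,2} = 1
G(15) = mex{0,3,2} = 1
G(16) = mex{0,0,2} = 1
G(17) = mex{1,0,3} = 2
G(18) = mex{1,0,3} = 2
G(19) = mex{1,1,0} = 2
Stack A: G(15) = 1.
Stack B: G(19) = 2.
Combined Grundy value = 1 ⊕ 2 = 3.

3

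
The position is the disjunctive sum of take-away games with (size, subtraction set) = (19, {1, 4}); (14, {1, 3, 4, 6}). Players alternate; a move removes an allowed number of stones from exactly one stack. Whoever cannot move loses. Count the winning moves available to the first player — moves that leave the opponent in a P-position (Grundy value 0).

Stack A, S = {1, 4}:
G(0) = 0
G(1) = mex{0} = 1
G(2) = mex{1} = 0
G(3) = mex{0} = 1
G(4) = mex{1,0} = 2
G(5) = mex{2,1} = 0
G(6) = mex{0,0} = 1
G(7) = mex{1,1} = 0
G(8) = mex{0,2} = 1
G(9) = mex{1,0} = 2
G(10) = mex{2,1} = 0
G(11) = mex{0,0} = 1
G(12) = mex{1,1} = 0
G(13) = mex{0,2} = 1
G(14) = mex{1,0} = 2
G(15) = mex{2,1} = 0
G(16) = mex{0,0} = 1
G(17) = mex{1,1} = 0
G(18) = mex{0,2} = 1
G(19) = mex{1,0} = 2
G_A(19) = 2.
Stack B, S = {1, 3, 4, 6}:
n :  0  1  2  3  4  5  6  7  8  9 10 11 12 13 14
G :  0  1  0  1  2  3  2  0  1  0  1  2  3  2  0
G_B(14) = 0.
Combined Grundy value = 2 ⊕ 0 = 2.
A winning move leaves total XOR = 0, i.e. changes one component's Grundy value g to g ⊕ X where X is the current total.
Stack A: need g' = 2⊕2 = 0. Options: 19−1→G=1, 19−4→G=0. Hits: 1.
Stack B: need g' = 0⊕2 = 2. Options: 14−1→G=2, 14−3→G=2, 14−4→G=1, 14−6→G=1. Hits: 2.

3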